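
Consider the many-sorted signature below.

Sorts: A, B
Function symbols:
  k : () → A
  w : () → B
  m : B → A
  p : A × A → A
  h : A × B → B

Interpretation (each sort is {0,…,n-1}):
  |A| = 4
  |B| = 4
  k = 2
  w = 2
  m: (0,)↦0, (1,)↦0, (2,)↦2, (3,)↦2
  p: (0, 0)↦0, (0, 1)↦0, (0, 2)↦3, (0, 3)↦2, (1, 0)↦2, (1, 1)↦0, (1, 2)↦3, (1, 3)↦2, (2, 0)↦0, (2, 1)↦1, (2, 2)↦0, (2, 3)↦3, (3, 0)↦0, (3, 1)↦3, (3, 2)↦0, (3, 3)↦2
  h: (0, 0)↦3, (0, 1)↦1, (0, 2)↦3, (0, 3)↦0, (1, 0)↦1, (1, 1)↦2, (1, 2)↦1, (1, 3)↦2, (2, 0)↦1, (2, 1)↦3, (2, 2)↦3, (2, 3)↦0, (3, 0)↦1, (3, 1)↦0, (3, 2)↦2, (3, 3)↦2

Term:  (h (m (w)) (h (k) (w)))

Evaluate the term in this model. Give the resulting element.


  w = 2
  (m (w)) = m(2,) = 2
  k = 2
  w = 2
  (h (k) (w)) = h(2, 2) = 3
  (h (m (w)) (h (k) (w))) = h(2, 3) = 0

value = 0


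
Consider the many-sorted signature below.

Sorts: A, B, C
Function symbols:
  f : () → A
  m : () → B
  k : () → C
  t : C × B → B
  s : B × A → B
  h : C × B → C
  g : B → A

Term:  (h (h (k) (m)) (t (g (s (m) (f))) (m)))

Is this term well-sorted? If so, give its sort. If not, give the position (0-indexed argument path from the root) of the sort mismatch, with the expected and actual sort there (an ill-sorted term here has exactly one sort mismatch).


    (k) : C
    (m) : B
  (h (k) (m)) : C
        (m) : B
        (f) : A
      (s (m) (f)) : B
    (g (s (m) (f))) : A
    (m) : B
  (t (g (s (m) (f))) (m)) : ✗ arg 0 at [1, 0] has sort A, expected C

ill-sorted at position [1, 0]: expected C, got A


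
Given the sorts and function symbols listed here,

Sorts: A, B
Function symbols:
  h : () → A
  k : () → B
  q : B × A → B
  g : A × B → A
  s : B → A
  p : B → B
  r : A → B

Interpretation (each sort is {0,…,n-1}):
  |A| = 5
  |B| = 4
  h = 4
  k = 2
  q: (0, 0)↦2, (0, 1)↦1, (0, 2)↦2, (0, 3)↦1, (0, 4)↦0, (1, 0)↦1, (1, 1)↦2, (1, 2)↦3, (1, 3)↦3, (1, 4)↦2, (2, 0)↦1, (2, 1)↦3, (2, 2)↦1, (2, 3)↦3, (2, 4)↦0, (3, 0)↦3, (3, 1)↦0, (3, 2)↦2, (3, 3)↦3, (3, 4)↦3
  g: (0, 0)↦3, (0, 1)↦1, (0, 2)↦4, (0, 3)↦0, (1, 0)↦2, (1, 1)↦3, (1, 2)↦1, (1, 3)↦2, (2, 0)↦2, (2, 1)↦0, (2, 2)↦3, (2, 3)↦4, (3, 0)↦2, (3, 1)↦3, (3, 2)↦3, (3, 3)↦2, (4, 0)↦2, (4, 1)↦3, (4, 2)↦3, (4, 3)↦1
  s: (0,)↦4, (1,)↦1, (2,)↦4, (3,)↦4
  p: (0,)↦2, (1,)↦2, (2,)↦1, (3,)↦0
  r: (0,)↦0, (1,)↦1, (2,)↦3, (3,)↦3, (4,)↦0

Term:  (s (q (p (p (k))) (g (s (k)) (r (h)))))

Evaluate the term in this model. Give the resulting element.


value = 1

  k = 2
  (p (k)) = p(2,) = 1
  (p (p (k))) = p(1,) = 2
  k = 2
  (s (k)) = s(2,) = 4
  h = 4
  (r (h)) = r(4,) = 0
  (g (s (k)) (r (h))) = g(4, 0) = 2
  (q (p (p (k))) (g (s (k)) (r (h)))) = q(2, 2) = 1
  (s (q (p (p (k))) (g (s (k)) (r (h))))) = s(1,) = 1


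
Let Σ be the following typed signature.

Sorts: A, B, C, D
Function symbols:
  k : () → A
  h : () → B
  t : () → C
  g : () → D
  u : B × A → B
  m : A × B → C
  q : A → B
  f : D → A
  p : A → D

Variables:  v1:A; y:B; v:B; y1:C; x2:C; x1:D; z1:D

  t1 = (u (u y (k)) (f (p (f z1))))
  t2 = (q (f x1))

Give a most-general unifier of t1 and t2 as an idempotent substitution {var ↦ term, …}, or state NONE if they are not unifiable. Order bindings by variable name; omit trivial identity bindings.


NONE (not unifiable)

head clash or occurs-check failure — not unifiable


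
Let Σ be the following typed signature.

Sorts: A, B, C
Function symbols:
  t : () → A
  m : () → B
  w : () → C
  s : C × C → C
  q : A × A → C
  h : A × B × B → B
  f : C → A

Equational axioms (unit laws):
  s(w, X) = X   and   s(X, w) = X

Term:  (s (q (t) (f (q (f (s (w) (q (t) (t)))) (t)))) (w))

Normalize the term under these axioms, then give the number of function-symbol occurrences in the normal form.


1. (s (q (t) (f (q (f (s (w) (q (t) (t)))) (t)))) (w))  →  (q (t) (f (q (f (s (w) (q (t) (t)))) (t))))
2. (q (t) (f (q (f (s (w) (q (t) (t)))) (t))))  →  (q (t) (f (q (f (q (t) (t))) (t))))
normal form: (q (t) (f (q (f (q (t) (t))) (t))))

size = 9


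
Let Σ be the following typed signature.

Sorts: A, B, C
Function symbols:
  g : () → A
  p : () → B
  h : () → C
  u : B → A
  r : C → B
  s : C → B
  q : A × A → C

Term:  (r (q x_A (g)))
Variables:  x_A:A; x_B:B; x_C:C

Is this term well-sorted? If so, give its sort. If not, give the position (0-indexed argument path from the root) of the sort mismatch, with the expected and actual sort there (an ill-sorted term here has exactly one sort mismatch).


    x_A : A
    (g) : A
  (q x_A (g)) : C
(r (q x_A (g))) : B

well-sorted; sort = B


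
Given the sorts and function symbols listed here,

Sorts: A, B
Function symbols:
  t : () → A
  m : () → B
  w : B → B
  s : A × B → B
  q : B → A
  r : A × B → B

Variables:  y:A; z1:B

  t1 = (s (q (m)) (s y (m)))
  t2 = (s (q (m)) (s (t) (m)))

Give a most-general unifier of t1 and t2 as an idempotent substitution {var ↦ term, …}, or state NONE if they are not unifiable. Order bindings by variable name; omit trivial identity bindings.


{y ↦ (t)}


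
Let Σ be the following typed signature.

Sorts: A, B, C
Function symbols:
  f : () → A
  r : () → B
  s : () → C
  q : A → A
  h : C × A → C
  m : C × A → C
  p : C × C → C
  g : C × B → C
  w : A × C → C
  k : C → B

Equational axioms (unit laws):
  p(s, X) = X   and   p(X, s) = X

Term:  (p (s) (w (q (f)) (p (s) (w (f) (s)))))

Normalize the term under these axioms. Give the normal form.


1. (p (s) (w (q (f)) (p (s) (w (f) (s)))))  →  (w (q (f)) (p (s) (w (f) (s))))
2. (w (q (f)) (p (s) (w (f) (s))))  →  (w (q (f)) (w (f) (s)))

normal form = (w (q (f)) (w (f) (s)))


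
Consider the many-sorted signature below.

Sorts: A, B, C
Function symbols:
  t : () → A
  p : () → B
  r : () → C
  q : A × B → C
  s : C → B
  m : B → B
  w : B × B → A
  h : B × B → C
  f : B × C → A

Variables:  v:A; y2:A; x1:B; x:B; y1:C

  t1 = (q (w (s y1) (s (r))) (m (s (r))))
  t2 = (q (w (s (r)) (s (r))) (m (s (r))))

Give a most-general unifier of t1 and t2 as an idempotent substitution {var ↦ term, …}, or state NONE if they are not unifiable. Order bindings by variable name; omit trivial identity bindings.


{y1 ↦ (r)}


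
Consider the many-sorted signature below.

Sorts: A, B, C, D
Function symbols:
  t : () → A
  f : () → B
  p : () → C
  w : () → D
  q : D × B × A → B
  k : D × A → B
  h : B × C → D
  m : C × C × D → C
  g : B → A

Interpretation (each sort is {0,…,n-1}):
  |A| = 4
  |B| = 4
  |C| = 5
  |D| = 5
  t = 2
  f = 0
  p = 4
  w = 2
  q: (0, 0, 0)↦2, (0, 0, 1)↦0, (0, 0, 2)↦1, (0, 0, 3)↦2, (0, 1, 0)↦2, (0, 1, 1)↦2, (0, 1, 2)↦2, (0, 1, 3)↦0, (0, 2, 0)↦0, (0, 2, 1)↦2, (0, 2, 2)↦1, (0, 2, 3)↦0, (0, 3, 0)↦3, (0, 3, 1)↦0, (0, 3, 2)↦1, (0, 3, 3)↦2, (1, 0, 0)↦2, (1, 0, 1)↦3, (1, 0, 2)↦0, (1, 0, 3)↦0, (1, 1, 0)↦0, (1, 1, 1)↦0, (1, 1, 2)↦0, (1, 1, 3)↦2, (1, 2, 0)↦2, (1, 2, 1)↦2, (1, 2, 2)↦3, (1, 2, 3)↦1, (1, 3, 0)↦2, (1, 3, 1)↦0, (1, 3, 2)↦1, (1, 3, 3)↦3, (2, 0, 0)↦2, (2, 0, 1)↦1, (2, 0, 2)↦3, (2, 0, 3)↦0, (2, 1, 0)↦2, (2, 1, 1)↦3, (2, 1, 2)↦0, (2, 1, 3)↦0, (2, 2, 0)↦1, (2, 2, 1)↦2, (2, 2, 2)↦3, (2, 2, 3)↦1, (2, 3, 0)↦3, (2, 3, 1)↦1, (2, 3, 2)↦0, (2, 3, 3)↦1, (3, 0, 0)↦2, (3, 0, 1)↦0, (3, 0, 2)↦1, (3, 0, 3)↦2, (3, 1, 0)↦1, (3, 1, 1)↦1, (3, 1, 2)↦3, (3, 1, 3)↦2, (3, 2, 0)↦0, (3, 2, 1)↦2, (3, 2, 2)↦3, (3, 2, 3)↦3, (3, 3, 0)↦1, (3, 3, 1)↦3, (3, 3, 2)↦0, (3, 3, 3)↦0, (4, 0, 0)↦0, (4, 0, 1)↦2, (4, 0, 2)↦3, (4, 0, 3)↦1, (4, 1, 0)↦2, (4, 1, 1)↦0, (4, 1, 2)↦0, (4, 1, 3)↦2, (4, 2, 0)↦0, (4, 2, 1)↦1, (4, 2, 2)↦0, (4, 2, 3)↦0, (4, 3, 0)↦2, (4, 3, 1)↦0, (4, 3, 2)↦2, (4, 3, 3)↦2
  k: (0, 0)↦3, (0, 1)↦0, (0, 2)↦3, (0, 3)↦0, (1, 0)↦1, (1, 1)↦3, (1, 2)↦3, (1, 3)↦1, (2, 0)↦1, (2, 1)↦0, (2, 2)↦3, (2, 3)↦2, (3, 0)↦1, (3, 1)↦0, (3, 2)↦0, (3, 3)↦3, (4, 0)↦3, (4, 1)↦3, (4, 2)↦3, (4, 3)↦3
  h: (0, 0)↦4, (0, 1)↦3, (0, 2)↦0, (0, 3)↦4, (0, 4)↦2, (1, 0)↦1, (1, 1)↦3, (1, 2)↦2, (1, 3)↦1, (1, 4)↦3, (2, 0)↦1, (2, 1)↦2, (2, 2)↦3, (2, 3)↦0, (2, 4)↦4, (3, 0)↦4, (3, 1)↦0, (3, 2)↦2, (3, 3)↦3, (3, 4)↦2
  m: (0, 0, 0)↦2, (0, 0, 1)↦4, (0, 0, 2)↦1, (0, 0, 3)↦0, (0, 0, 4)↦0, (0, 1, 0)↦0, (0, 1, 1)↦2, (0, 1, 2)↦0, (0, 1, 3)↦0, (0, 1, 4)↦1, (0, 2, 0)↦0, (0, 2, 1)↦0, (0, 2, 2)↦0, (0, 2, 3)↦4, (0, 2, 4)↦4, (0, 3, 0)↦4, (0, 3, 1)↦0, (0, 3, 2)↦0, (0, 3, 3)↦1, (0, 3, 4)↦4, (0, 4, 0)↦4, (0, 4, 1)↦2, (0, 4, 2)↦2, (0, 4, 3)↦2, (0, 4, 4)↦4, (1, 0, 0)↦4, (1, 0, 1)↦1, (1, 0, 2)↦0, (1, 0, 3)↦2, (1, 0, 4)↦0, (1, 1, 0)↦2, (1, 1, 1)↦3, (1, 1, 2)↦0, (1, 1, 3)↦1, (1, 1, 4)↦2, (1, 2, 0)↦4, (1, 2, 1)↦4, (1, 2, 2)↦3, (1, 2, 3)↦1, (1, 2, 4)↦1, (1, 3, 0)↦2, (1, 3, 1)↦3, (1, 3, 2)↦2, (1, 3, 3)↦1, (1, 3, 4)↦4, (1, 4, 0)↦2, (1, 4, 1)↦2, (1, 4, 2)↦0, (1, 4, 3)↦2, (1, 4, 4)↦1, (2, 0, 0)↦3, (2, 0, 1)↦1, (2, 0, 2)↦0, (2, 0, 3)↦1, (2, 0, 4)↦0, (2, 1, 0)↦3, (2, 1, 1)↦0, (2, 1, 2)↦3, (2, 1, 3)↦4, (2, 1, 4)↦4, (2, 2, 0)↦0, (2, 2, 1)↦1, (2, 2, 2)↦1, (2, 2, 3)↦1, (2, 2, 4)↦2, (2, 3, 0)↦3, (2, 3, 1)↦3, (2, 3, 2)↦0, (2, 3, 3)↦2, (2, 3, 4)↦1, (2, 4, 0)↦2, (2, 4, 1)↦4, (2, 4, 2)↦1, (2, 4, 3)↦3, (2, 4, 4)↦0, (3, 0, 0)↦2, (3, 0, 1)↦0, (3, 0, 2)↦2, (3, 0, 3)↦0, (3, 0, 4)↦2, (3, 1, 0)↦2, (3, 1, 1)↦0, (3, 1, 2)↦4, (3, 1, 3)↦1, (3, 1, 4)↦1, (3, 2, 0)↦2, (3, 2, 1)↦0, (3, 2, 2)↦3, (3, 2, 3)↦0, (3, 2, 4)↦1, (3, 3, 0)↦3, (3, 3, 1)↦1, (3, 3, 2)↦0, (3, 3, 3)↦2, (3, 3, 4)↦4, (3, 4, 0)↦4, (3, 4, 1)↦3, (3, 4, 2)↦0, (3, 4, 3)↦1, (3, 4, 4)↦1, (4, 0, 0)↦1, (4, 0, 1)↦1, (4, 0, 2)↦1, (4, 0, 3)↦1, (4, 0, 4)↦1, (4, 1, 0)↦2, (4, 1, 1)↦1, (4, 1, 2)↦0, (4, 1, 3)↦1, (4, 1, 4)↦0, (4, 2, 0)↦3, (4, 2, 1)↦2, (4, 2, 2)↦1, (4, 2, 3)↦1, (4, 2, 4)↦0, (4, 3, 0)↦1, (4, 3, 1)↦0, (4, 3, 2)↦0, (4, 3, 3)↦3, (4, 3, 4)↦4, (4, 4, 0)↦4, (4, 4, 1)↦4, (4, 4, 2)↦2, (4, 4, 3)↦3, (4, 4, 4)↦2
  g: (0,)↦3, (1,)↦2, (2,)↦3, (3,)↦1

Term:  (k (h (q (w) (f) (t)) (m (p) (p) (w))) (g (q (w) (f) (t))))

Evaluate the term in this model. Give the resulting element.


  w = 2
  f = 0
  t = 2
  (q (w) (f) (t)) = q(2, 0, 2) = 3
  p = 4
  p = 4
  w = 2
  (m (p) (p) (w)) = m(4, 4, 2) = 2
  (h (q (w) (f) (t)) (m (p) (p) (w))) = h(3, 2) = 2
  w = 2
  f = 0
  t = 2
  (q (w) (f) (t)) = q(2, 0, 2) = 3
  (g (q (w) (f) (t))) = g(3,) = 1
  (k (h (q (w) (f) (t)) (m (p) (p) (w))) (g (q (w) (f) (t)))) = k(2, 1) = 0

value = 0


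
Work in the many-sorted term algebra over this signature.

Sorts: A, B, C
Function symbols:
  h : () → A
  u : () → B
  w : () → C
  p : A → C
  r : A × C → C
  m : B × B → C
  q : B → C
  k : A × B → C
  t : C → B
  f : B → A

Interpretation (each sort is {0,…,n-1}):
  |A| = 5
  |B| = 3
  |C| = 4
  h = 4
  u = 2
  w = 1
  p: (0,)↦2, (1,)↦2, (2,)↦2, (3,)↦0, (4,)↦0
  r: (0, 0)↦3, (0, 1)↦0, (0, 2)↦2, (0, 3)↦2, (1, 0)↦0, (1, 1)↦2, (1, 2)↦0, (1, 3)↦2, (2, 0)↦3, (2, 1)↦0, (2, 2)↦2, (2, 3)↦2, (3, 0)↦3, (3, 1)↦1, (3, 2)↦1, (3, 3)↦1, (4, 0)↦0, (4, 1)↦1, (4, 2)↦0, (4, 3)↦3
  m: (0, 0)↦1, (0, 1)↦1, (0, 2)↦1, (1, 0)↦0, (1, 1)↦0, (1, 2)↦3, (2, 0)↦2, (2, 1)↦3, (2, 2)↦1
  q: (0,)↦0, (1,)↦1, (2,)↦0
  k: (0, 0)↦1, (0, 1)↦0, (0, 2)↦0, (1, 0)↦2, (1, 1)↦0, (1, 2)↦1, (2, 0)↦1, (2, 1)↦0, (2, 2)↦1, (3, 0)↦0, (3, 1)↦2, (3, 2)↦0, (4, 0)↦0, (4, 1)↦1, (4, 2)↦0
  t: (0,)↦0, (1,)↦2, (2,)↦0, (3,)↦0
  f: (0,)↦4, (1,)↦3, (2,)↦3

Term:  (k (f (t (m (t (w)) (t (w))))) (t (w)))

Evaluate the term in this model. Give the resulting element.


  w = 1
  (t (w)) = t(1,) = 2
  w = 1
  (t (w)) = t(1,) = 2
  (m (t (w)) (t (w))) = m(2, 2) = 1
  (t (m (t (w)) (t (w)))) = t(1,) = 2
  (f (t (m (t (w)) (t (w))))) = f(2,) = 3
  w = 1
  (t (w)) = t(1,) = 2
  (k (f (t (m (t (w)) (t (w))))) (t (w))) = k(3, 2) = 0

value = 0


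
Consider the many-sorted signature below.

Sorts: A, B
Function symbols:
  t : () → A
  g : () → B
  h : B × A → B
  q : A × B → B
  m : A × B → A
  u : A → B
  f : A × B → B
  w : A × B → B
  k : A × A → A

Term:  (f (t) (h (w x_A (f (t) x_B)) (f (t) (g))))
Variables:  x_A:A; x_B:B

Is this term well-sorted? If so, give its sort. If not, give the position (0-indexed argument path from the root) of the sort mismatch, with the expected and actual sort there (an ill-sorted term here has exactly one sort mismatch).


ill-sorted at position [1, 1]: expected A, got B

  (t) : A
      x_A : A
        (t) : A
        x_B : B
      (f (t) x_B) : B
    (w x_A (f (t) x_B)) : B
      (t) : A
      (g) : B
    (f (t) (g)) : B
  (h (w x_A (f (t) x_B)) (f (t) (g))) : ✗ arg 1 at [1, 1] has sort B, expected A


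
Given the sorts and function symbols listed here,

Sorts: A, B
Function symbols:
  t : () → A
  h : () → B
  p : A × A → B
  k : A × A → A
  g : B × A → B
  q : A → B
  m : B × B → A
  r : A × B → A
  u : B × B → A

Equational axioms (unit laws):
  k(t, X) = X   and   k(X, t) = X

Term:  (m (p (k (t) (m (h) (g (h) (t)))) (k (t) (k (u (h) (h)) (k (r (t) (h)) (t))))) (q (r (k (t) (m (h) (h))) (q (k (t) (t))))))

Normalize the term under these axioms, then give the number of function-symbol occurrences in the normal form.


1. (m (p (k (t) (m (h) (g (h) (t)))) (k (t) (k (u (h) (h)) (k (r (t) (h)) (t))))) (q (r (k (t) (m (h) (h))) (q (k (t) (t))))))  →  (m (p (m (h) (g (h) (t))) (k (t) (k (u (h) (h)) (k (r (t) (h)) (t))))) (q (r (k (t) (m (h) (h))) (q (k (t) (t))))))
2. (m (p (m (h) (g (h) (t))) (k (t) (k (u (h) (h)) (k (r (t) (h)) (t))))) (q (r (k (t) (m (h) (h))) (q (k (t) (t))))))  →  (m (p (m (h) (g (h) (t))) (k (u (h) (h)) (k (r (t) (h)) (t)))) (q (r (k (t) (m (h) (h))) (q (k (t) (t))))))
3. (m (p (m (h) (g (h) (t))) (k (u (h) (h)) (k (r (t) (h)) (t)))) (q (r (k (t) (m (h) (h))) (q (k (t) (t))))))  →  (m (p (m (h) (g (h) (t))) (k (u (h) (h)) (r (t) (h)))) (q (r (k (t) (m (h) (h))) (q (k (t) (t))))))
4. (m (p (m (h) (g (h) (t))) (k (u (h) (h)) (r (t) (h)))) (q (r (k (t) (m (h) (h))) (q (k (t) (t))))))  →  (m (p (m (h) (g (h) (t))) (k (u (h) (h)) (r (t) (h)))) (q (r (m (h) (h)) (q (k (t) (t))))))
5. (m (p (m (h) (g (h) (t))) (k (u (h) (h)) (r (t) (h)))) (q (r (m (h) (h)) (q (k (t) (t))))))  →  (m (p (m (h) (g (h) (t))) (k (u (h) (h)) (r (t) (h)))) (q (r (m (h) (h)) (q (t)))))
normal form: (m (p (m (h) (g (h) (t))) (k (u (h) (h)) (r (t) (h)))) (q (r (m (h) (h)) (q (t)))))

size = 21


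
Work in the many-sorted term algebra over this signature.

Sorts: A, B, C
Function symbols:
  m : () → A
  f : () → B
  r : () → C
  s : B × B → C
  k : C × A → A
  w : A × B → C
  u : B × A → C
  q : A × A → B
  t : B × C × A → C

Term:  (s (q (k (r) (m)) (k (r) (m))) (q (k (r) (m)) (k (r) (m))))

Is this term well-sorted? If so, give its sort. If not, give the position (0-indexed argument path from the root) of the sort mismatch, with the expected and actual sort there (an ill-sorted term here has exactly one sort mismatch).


      (r) : C
      (m) : A
    (k (r) (m)) : A
      (r) : C
      (m) : A
    (k (r) (m)) : A
  (q (k (r) (m)) (k (r) (m))) : B
      (r) : C
      (m) : A
    (k (r) (m)) : A
      (r) : C
      (m) : A
    (k (r) (m)) : A
  (q (k (r) (m)) (k (r) (m))) : B
(s (q (k (r) (m)) (k (r) (m))) (q (k (r) (m)) (k (r) (m)))) : C

well-sorted; sort = C


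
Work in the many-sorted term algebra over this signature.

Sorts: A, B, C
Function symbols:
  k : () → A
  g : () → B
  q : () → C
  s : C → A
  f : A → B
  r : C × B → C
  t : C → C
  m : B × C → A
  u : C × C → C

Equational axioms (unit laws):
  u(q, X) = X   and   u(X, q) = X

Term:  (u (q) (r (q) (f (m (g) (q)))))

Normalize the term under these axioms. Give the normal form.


normal form = (r (q) (f (m (g) (q))))

1. (u (q) (r (q) (f (m (g) (q)))))  →  (r (q) (f (m (g) (q))))


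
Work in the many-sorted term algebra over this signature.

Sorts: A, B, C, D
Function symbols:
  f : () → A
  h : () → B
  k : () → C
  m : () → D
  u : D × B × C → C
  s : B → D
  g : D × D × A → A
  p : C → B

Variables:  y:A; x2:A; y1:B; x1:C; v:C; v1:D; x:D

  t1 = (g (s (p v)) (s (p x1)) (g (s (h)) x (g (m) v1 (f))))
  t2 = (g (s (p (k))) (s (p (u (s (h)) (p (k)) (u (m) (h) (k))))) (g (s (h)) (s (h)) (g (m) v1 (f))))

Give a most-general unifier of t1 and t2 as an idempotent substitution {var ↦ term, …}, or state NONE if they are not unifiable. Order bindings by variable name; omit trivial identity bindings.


{v ↦ (k), x ↦ (s (h)), x1 ↦ (u (s (h)) (p (k)) (u (m) (h) (k)))}


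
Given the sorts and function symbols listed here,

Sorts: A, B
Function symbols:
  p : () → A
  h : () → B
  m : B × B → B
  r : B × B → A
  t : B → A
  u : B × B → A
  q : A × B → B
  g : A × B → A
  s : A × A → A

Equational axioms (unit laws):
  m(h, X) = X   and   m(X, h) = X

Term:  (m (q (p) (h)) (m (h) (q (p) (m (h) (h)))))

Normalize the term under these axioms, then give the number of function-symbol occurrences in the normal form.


1. (m (q (p) (h)) (m (h) (q (p) (m (h) (h)))))  →  (m (q (p) (h)) (q (p) (m (h) (h))))
2. (m (q (p) (h)) (q (p) (m (h) (h))))  →  (m (q (p) (h)) (q (p) (h)))
normal form: (m (q (p) (h)) (q (p) (h)))

size = 7


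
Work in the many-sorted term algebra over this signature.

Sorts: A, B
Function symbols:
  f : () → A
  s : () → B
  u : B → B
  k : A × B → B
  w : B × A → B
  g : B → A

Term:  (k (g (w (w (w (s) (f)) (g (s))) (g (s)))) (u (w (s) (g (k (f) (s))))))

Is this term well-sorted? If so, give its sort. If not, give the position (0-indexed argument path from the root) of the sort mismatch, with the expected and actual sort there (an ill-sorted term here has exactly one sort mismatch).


well-sorted; sort = B

          (s) : B
          (f) : A
        (w (s) (f)) : B
          (s) : B
        (g (s)) : A
      (w (w (s) (f)) (g (s))) : B
        (s) : B
      (g (s)) : A
    (w (w (w (s) (f)) (g (s))) (g (s))) : B
  (g (w (w (w (s) (f)) (g (s))) (g (s)))) : A
      (s) : B
          (f) : A
          (s) : B
        (k (f) (s)) : B
      (g (k (f) (s))) : A
    (w (s) (g (k (f) (s)))) : B
  (u (w (s) (g (k (f) (s))))) : B
(k (g (w (w (w (s) (f)) (g (s))) (g (s)))) (u (w (s) (g (k (f) (s)))))) : B


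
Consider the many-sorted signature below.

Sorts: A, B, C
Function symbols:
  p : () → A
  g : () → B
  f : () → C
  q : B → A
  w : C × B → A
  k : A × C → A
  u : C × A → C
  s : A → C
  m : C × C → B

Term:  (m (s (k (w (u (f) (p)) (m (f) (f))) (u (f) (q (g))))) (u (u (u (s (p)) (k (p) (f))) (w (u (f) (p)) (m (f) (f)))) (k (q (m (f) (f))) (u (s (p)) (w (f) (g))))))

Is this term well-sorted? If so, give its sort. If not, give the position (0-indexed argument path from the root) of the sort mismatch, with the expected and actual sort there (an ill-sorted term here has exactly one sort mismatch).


well-sorted; sort = B

          (f) : C
          (p) : A
        (u (f) (p)) : C
          (f) : C
          (f) : C
        (m (f) (f)) : B
      (w (u (f) (p)) (m (f) (f))) : A
        (f) : C
          (g) : B
        (q (g)) : A
      (u (f) (q (g))) : C
    (k (w (u (f) (p)) (m (f) (f))) (u (f) (q (g)))) : A
  (s (k (w (u (f) (p)) (m (f) (f))) (u (f) (q (g))))) : C
          (p) : A
        (s (p)) : C
          (p) : A
          (f) : C
        (k (p) (f)) : A
      (u (s (p)) (k (p) (f))) : C
          (f) : C
          (p) : A
        (u (f) (p)) : C
          (f) : C
          (f) : C
        (m (f) (f)) : B
      (w (u (f) (p)) (m (f) (f))) : A
    (u (u (s (p)) (k (p) (f))) (w (u (f) (p)) (m (f) (f)))) : C
          (f) : C
          (f) : C
        (m (f) (f)) : B
      (q (m (f) (f))) : A
          (p) : A
        (s (p)) : C
          (f) : C
          (g) : B
        (w (f) (g)) : A
      (u (s (p)) (w (f) (g))) : C
    (k (q (m (f) (f))) (u (s (p)) (w (f) (g)))) : A
  (u (u (u (s (p)) (k (p) (f))) (w (u (f) (p)) (m (f) (f)))) (k (q (m (f) (f))) (u (s (p)) (w (f) (g))))) : C
(m (s (k (w (u (f) (p)) (m (f) (f))) (u (f) (q (g))))) (u (u (u (s (p)) (k (p) (f))) (w (u (f) (p)) (m (f) (f)))) (k (q (m (f) (f))) (u (s (p)) (w (f) (g)))))) : B


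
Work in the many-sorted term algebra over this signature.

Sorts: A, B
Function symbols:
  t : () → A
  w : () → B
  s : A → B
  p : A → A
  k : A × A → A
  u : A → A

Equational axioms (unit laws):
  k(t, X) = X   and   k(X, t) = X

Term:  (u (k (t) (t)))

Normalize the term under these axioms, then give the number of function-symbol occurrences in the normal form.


1. (u (k (t) (t)))  →  (u (t))
normal form: (u (t))

size = 2


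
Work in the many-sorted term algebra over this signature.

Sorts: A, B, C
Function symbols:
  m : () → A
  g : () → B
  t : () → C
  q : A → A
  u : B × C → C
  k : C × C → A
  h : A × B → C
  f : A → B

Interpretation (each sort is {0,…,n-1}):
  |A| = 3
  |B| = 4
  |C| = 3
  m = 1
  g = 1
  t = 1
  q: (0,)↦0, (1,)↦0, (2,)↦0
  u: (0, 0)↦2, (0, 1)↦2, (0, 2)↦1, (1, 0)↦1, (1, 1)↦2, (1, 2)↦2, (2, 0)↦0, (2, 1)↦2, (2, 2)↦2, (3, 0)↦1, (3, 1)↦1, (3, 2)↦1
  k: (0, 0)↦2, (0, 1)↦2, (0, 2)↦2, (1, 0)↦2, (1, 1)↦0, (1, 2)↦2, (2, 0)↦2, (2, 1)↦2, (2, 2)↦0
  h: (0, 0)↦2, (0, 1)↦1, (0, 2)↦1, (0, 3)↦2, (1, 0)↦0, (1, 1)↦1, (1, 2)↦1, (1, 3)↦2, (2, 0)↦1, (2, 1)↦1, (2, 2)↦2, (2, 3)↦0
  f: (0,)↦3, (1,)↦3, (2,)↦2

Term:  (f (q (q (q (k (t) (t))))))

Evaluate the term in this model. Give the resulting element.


value = 3

  t = 1
  t = 1
  (k (t) (t)) = k(1, 1) = 0
  (q (k (t) (t))) = q(0,) = 0
  (q (q (k (t) (t)))) = q(0,) = 0
  (q (q (q (k (t) (t))))) = q(0,) = 0
  (f (q (q (q (k (t) (t)))))) = f(0,) = 3


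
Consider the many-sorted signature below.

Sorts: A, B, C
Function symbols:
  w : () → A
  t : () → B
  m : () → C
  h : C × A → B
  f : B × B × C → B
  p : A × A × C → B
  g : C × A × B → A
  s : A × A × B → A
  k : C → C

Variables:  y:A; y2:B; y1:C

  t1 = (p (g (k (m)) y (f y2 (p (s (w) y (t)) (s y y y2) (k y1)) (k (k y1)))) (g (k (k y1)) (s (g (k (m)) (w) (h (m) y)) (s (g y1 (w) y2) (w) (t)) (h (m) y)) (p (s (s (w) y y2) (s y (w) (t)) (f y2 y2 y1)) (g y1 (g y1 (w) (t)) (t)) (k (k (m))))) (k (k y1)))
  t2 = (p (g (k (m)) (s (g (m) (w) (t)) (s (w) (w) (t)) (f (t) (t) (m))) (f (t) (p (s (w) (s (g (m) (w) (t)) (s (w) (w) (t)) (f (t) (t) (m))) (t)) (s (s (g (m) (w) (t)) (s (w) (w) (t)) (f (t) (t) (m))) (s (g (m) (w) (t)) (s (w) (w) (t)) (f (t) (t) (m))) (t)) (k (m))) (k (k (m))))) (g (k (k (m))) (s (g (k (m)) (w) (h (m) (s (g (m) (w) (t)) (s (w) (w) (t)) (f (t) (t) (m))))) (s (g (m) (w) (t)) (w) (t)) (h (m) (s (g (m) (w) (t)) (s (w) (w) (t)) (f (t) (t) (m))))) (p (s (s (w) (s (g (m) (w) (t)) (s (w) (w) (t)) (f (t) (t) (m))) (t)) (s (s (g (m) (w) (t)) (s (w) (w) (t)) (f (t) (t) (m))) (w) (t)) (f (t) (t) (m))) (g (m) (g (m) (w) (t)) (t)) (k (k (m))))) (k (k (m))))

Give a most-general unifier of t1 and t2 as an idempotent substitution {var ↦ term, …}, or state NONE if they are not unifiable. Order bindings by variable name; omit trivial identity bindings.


{y ↦ (s (g (m) (w) (t)) (s (w) (w) (t)) (f (t) (t) (m))), y1 ↦ (m), y2 ↦ (t)}


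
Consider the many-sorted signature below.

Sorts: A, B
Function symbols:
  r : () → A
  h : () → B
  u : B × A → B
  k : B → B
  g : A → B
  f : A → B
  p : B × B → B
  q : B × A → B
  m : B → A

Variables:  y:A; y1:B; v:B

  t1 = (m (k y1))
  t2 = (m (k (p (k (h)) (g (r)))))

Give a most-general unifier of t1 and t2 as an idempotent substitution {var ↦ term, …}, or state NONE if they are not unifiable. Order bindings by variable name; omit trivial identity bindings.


{y1 ↦ (p (k (h)) (g (r)))}


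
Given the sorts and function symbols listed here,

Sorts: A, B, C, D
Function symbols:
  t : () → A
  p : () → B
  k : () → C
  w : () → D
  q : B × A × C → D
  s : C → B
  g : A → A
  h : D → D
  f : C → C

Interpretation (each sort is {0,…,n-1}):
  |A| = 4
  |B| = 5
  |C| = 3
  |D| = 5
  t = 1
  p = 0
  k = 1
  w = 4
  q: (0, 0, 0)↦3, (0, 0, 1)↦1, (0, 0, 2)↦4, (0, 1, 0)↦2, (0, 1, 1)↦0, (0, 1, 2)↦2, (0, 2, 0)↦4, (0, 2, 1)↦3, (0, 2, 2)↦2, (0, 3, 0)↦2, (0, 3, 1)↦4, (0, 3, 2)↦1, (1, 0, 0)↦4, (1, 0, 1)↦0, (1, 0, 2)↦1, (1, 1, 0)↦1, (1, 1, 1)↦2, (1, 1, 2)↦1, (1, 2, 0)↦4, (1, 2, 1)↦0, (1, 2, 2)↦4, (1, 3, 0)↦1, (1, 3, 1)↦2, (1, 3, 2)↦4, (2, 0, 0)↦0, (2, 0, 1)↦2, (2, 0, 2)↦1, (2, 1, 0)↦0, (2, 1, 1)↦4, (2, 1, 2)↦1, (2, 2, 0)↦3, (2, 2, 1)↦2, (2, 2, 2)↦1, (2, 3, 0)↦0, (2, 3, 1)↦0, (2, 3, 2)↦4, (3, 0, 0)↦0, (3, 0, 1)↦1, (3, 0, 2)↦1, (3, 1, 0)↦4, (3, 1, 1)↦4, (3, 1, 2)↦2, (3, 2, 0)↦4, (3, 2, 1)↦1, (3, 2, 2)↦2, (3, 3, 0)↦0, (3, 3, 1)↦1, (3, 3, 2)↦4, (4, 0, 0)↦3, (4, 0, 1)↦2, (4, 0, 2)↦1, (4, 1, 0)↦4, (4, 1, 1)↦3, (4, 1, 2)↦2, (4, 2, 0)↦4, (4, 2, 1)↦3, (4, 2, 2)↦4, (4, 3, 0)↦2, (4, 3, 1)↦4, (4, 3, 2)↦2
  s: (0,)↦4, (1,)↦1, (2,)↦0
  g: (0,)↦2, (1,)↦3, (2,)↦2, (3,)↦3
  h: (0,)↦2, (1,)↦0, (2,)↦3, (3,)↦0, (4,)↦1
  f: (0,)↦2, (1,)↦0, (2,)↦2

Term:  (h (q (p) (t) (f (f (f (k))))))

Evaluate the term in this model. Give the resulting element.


value = 3

  p = 0
  t = 1
  k = 1
  (f (k)) = f(1,) = 0
  (f (f (k))) = f(0,) = 2
  (f (f (f (k)))) = f(2,) = 2
  (q (p) (t) (f (f (f (k))))) = q(0, 1, 2) = 2
  (h (q (p) (t) (f (f (f (k)))))) = h(2,) = 3


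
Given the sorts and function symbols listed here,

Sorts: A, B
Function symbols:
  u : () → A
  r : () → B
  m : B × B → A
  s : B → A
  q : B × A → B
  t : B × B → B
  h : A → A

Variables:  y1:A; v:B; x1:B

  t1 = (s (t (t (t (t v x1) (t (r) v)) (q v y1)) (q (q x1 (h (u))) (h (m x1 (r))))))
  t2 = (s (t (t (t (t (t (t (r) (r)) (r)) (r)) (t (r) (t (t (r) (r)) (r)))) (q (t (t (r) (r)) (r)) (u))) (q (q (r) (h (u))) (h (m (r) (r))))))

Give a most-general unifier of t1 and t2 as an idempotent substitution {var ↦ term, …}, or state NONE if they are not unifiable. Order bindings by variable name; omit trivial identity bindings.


{v ↦ (t (t (r) (r)) (r)), x1 ↦ (r), y1 ↦ (u)}


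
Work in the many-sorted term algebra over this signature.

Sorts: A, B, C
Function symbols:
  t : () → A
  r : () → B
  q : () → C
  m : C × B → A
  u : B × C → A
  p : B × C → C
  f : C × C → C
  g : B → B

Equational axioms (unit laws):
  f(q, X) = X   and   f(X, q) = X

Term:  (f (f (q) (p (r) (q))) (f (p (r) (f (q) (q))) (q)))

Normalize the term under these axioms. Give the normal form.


1. (f (f (q) (p (r) (q))) (f (p (r) (f (q) (q))) (q)))  →  (f (p (r) (q)) (f (p (r) (f (q) (q))) (q)))
2. (f (p (r) (q)) (f (p (r) (f (q) (q))) (q)))  →  (f (p (r) (q)) (p (r) (f (q) (q))))
3. (f (p (r) (q)) (p (r) (f (q) (q))))  →  (f (p (r) (q)) (p (r) (q)))

normal form = (f (p (r) (q)) (p (r) (q)))


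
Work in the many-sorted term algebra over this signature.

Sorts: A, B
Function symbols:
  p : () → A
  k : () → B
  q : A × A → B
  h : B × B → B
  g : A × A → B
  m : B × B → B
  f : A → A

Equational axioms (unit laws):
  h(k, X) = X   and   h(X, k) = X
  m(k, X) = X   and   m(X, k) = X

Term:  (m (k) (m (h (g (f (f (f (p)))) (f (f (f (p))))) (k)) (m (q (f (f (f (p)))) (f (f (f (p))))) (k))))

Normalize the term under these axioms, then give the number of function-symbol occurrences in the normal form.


1. (m (k) (m (h (g (f (f (f (p)))) (f (f (f (p))))) (k)) (m (q (f (f (f (p)))) (f (f (f (p))))) (k))))  →  (m (h (g (f (f (f (p)))) (f (f (f (p))))) (k)) (m (q (f (f (f (p)))) (f (f (f (p))))) (k)))
2. (m (h (g (f (f (f (p)))) (f (f (f (p))))) (k)) (m (q (f (f (f (p)))) (f (f (f (p))))) (k)))  →  (m (g (f (f (f (p)))) (f (f (f (p))))) (m (q (f (f (f (p)))) (f (f (f (p))))) (k)))
3. (m (g (f (f (f (p)))) (f (f (f (p))))) (m (q (f (f (f (p)))) (f (f (f (p))))) (k)))  →  (m (g (f (f (f (p)))) (f (f (f (p))))) (q (f (f (f (p)))) (f (f (f (p))))))
normal form: (m (g (f (f (f (p)))) (f (f (f (p))))) (q (f (f (f (p)))) (f (f (f (p))))))

size = 19


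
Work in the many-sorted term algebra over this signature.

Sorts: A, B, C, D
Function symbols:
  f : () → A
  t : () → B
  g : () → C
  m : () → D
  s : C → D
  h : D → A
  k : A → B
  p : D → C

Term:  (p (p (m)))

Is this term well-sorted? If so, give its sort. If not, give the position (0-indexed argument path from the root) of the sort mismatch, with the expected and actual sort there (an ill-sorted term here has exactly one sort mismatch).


    (m) : D
  (p (m)) : C
(p (p (m))) : ✗ arg 0 at [0] has sort C, expected D

ill-sorted at position [0]: expected D, got C


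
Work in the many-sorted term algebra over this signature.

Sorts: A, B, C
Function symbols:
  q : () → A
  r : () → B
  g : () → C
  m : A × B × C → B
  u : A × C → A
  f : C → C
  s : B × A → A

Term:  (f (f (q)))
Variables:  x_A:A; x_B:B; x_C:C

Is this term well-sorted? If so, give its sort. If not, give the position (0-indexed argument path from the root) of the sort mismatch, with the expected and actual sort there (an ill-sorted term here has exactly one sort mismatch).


    (q) : A
  (f (q)) : ✗ arg 0 at [0, 0] has sort A, expected C

ill-sorted at position [0, 0]: expected C, got A


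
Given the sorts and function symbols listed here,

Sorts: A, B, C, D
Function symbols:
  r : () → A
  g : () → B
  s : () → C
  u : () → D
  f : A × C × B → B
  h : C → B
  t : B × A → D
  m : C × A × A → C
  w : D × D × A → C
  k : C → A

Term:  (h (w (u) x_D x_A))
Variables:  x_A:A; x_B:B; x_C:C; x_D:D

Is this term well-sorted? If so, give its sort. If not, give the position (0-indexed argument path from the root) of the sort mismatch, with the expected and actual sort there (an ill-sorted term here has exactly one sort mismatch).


    (u) : D
    x_D : D
    x_A : A
  (w (u) x_D x_A) : C
(h (w (u) x_D x_A)) : B

well-sorted; sort = B


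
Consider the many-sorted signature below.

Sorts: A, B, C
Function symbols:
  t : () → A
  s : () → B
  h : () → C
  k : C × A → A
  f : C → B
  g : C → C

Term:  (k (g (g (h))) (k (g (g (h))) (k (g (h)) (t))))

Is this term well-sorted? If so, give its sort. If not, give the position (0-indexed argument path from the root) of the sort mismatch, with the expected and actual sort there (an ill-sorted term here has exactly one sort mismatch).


      (h) : C
    (g (h)) : C
  (g (g (h))) : C
        (h) : C
      (g (h)) : C
    (g (g (h))) : C
        (h) : C
      (g (h)) : C
      (t) : A
    (k (g (h)) (t)) : A
  (k (g (g (h))) (k (g (h)) (t))) : A
(k (g (g (h))) (k (g (g (h))) (k (g (h)) (t)))) : A

well-sorted; sort = A


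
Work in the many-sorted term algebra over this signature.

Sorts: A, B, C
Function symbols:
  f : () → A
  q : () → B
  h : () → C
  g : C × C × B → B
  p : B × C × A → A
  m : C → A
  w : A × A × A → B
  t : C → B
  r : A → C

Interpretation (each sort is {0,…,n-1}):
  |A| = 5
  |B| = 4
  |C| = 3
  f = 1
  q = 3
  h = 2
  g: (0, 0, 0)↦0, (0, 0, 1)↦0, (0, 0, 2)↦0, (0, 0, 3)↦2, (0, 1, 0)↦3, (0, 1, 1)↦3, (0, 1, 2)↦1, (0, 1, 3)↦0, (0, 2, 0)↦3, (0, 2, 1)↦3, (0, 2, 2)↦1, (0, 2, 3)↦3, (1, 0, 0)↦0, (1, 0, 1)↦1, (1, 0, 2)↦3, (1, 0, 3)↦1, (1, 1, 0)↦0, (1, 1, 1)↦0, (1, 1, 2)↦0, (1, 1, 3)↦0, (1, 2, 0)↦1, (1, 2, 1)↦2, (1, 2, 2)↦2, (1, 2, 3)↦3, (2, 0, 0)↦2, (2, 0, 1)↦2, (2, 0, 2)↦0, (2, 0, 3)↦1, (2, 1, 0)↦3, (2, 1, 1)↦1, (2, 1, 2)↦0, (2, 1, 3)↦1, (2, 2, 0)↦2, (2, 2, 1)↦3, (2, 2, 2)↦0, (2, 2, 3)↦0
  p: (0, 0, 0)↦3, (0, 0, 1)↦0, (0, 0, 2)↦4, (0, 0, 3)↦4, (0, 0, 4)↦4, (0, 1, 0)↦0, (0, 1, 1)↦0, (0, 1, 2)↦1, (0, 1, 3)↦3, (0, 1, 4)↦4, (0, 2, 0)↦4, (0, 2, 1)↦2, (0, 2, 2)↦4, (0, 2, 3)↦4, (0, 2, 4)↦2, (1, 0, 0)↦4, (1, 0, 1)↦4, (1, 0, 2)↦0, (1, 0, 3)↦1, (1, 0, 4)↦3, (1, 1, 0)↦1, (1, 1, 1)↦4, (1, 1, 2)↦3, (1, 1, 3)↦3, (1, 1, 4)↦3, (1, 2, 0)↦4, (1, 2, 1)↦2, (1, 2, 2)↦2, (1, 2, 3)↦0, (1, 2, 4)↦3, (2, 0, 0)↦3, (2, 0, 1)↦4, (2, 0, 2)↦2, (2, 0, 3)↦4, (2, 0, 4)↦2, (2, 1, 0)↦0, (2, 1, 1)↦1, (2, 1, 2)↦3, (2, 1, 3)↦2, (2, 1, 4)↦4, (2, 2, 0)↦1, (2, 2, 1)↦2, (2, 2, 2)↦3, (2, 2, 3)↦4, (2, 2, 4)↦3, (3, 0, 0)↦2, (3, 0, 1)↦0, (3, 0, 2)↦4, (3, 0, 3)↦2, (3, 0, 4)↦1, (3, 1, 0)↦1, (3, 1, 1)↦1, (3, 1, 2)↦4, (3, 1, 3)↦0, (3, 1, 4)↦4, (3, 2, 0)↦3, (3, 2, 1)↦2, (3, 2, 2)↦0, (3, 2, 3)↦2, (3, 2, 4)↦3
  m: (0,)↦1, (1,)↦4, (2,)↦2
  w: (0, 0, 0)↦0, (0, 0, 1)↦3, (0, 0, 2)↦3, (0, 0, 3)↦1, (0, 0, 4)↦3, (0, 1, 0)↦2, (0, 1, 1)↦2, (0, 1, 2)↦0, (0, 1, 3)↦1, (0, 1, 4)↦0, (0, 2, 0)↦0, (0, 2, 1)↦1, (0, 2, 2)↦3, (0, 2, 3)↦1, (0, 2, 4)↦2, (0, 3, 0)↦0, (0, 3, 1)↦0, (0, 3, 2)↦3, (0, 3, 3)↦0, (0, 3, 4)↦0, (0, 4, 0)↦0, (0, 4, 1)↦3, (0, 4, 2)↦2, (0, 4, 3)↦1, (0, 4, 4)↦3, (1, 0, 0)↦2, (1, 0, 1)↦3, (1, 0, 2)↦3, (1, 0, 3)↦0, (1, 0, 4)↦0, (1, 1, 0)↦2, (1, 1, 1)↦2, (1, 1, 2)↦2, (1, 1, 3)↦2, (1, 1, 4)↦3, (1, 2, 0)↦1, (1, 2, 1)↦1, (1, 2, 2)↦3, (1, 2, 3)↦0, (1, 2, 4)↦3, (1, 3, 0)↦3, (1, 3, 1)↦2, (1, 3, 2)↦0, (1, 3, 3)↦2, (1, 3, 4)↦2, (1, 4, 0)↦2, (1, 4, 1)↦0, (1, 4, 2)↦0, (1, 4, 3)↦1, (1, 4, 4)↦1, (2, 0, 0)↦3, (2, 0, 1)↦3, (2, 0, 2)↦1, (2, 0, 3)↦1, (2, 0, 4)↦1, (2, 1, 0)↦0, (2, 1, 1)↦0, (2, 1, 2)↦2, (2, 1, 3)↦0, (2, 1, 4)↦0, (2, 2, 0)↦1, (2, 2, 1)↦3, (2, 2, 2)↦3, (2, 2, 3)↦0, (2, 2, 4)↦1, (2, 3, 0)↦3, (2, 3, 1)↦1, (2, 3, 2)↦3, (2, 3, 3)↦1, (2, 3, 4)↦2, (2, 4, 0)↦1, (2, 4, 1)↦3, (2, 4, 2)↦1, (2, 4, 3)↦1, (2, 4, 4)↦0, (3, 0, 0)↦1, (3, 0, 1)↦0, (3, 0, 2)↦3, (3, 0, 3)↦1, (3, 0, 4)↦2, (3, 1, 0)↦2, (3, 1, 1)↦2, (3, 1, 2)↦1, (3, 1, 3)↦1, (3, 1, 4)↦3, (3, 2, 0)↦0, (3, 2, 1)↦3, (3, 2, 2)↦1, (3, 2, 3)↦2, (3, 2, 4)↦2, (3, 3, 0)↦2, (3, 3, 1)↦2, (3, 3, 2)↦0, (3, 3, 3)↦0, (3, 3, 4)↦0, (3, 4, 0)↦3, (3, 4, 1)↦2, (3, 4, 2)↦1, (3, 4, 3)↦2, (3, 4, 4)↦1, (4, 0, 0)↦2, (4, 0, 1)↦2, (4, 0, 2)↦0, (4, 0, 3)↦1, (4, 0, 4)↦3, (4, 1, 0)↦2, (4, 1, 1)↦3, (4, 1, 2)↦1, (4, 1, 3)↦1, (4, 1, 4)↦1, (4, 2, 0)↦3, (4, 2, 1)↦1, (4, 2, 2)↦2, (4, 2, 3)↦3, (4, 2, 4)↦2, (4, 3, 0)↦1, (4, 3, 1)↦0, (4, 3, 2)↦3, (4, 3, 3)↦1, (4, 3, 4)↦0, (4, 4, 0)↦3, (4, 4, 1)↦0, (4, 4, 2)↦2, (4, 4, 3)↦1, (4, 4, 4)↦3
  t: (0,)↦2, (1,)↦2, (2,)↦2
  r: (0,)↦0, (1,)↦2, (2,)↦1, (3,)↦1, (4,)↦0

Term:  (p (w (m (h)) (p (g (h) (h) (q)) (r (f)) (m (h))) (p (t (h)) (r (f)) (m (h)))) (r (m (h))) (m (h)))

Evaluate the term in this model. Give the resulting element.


  h = 2
  (m (h)) = m(2,) = 2
  h = 2
  h = 2
  q = 3
  (g (h) (h) (q)) = g(2, 2, 3) = 0
  f = 1
  (r (f)) = r(1,) = 2
  h = 2
  (m (h)) = m(2,) = 2
  (p (g (h) (h) (q)) (r (f)) (m (h))) = p(0, 2, 2) = 4
  h = 2
  (t (h)) = t(2,) = 2
  f = 1
  (r (f)) = r(1,) = 2
  h = 2
  (m (h)) = m(2,) = 2
  (p (t (h)) (r (f)) (m (h))) = p(2, 2, 2) = 3
  (w (m (h)) (p (g (h) (h) (q)) (r (f)) (m (h))) (p (t (h)) (r (f)) (m (h)))) = w(2, 4, 3) = 1
  h = 2
  (m (h)) = m(2,) = 2
  (r (m (h))) = r(2,) = 1
  h = 2
  (m (h)) = m(2,) = 2
  (p (w (m (h)) (p (g (h) (h) (q)) (r (f)) (m (h))) (p (t (h)) (r (f)) (m (h)))) (r (m (h))) (m (h))) = p(1, 1, 2) = 3

value = 3


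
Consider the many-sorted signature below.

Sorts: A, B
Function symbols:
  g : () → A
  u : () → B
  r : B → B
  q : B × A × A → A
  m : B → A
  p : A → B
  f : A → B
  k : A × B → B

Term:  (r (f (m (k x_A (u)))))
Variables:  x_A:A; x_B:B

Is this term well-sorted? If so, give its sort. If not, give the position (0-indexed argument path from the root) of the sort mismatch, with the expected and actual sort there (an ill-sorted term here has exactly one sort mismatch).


        x_A : A
        (u) : B
      (k x_A (u)) : B
    (m (k x_A (u))) : A
  (f (m (k x_A (u)))) : B
(r (f (m (k x_A (u))))) : B

well-sorted; sort = B


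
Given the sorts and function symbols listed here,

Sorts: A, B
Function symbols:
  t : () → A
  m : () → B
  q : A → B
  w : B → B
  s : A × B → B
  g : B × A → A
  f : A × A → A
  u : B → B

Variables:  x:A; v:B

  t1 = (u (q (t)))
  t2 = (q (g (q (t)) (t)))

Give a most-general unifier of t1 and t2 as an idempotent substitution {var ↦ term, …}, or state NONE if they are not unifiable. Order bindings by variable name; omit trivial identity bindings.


head clash or occurs-check failure — not unifiable

NONE (not unifiable)


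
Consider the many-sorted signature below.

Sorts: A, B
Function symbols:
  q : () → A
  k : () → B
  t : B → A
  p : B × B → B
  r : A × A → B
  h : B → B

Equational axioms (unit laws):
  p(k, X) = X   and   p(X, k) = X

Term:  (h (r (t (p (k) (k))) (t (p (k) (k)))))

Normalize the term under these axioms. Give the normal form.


normal form = (h (r (t (k)) (t (k))))

1. (h (r (t (p (k) (k))) (t (p (k) (k)))))  →  (h (r (t (k)) (t (p (k) (k)))))
2. (h (r (t (k)) (t (p (k) (k)))))  →  (h (r (t (k)) (t (k))))


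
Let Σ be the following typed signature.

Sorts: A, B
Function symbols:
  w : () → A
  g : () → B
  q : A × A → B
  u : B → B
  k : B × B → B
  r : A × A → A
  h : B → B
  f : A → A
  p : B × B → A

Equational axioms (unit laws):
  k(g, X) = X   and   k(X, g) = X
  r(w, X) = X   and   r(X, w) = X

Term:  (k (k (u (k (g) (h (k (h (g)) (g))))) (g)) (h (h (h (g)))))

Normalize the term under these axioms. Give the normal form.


1. (k (k (u (k (g) (h (k (h (g)) (g))))) (g)) (h (h (h (g)))))  →  (k (u (k (g) (h (k (h (g)) (g))))) (h (h (h (g)))))
2. (k (u (k (g) (h (k (h (g)) (g))))) (h (h (h (g)))))  →  (k (u (h (k (h (g)) (g)))) (h (h (h (g)))))
3. (k (u (h (k (h (g)) (g)))) (h (h (h (g)))))  →  (k (u (h (h (g)))) (h (h (h (g)))))

normal form = (k (u (h (h (g)))) (h (h (h (g)))))


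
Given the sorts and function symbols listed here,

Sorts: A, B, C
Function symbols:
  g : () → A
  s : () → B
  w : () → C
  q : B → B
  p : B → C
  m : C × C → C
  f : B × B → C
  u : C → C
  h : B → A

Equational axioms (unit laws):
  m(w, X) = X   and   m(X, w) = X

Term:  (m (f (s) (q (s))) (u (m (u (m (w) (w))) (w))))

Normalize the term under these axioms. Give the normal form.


1. (m (f (s) (q (s))) (u (m (u (m (w) (w))) (w))))  →  (m (f (s) (q (s))) (u (u (m (w) (w)))))
2. (m (f (s) (q (s))) (u (u (m (w) (w)))))  →  (m (f (s) (q (s))) (u (u (w))))

normal form = (m (f (s) (q (s))) (u (u (w))))


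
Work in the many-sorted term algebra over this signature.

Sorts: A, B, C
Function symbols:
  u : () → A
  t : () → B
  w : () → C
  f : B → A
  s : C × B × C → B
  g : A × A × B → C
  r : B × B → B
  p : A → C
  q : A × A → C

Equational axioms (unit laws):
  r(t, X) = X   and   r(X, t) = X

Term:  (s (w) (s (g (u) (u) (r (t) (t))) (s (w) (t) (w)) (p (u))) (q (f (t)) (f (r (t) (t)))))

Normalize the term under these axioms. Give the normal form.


1. (s (w) (s (g (u) (u) (r (t) (t))) (s (w) (t) (w)) (p (u))) (q (f (t)) (f (r (t) (t)))))  →  (s (w) (s (g (u) (u) (t)) (s (w) (t) (w)) (p (u))) (q (f (t)) (f (r (t) (t)))))
2. (s (w) (s (g (u) (u) (t)) (s (w) (t) (w)) (p (u))) (q (f (t)) (f (r (t) (t)))))  →  (s (w) (s (g (u) (u) (t)) (s (w) (t) (w)) (p (u))) (q (f (t)) (f (t))))

normal form = (s (w) (s (g (u) (u) (t)) (s (w) (t) (w)) (p (u))) (q (f (t)) (f (t))))


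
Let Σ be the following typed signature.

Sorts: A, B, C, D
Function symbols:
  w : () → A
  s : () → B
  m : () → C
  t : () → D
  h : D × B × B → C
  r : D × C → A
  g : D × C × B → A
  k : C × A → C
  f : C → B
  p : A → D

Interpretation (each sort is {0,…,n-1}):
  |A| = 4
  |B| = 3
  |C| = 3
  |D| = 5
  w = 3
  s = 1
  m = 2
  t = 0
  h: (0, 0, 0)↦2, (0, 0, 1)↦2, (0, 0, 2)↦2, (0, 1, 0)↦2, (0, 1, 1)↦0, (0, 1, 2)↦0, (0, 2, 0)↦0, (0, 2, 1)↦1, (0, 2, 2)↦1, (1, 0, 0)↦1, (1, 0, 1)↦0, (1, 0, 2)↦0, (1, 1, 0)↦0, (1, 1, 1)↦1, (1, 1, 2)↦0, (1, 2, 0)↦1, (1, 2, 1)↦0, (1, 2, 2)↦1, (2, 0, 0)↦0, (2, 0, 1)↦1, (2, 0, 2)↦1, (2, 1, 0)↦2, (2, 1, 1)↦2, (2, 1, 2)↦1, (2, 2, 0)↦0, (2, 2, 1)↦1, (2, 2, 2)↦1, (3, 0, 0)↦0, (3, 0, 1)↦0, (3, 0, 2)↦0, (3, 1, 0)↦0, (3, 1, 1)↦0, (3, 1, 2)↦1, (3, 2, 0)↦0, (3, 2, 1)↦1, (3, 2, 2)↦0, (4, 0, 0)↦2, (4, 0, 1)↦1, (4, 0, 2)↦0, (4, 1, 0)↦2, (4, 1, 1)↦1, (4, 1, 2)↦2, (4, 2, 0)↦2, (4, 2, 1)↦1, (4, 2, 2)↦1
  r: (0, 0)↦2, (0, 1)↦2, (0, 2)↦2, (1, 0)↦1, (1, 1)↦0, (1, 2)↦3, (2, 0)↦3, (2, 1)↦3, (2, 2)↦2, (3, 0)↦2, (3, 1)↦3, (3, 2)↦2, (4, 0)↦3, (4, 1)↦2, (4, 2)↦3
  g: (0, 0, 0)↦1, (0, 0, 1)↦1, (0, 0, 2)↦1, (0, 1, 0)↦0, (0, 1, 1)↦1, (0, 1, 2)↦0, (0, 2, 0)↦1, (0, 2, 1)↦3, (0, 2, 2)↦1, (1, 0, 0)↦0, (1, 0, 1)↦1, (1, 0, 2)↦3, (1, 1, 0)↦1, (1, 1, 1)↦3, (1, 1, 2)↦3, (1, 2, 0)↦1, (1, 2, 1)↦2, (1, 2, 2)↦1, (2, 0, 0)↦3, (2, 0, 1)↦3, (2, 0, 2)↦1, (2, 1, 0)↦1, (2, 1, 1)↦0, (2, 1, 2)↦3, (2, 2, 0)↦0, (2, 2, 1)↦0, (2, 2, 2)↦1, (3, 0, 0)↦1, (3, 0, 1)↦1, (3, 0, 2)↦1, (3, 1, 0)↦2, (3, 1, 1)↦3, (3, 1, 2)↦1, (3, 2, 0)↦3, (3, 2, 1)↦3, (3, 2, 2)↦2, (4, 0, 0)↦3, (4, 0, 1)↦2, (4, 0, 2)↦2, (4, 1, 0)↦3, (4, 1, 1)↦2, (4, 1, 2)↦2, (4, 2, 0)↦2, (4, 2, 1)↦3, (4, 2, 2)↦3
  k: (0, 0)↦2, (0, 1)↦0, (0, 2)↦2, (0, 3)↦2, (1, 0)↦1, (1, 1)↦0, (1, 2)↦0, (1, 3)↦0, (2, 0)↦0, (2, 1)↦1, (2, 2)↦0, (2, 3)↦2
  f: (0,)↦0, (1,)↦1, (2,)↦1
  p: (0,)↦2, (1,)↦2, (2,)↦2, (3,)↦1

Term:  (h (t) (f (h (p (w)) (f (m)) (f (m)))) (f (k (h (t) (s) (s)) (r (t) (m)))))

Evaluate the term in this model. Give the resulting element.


  t = 0
  w = 3
  (p (w)) = p(3,) = 1
  m = 2
  (f (m)) = f(2,) = 1
  m = 2
  (f (m)) = f(2,) = 1
  (h (p (w)) (f (m)) (f (m))) = h(1, 1, 1) = 1
  (f (h (p (w)) (f (m)) (f (m)))) = f(1,) = 1
  t = 0
  s = 1
  s = 1
  (h (t) (s) (s)) = h(0, 1, 1) = 0
  t = 0
  m = 2
  (r (t) (m)) = r(0, 2) = 2
  (k (h (t) (s) (s)) (r (t) (m))) = k(0, 2) = 2
  (f (k (h (t) (s) (s)) (r (t) (m)))) = f(2,) = 1
  (h (t) (f (h (p (w)) (f (m)) (f (m)))) (f (k (h (t) (s) (s)) (r (t) (m))))) = h(0, 1, 1) = 0

value = 0
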